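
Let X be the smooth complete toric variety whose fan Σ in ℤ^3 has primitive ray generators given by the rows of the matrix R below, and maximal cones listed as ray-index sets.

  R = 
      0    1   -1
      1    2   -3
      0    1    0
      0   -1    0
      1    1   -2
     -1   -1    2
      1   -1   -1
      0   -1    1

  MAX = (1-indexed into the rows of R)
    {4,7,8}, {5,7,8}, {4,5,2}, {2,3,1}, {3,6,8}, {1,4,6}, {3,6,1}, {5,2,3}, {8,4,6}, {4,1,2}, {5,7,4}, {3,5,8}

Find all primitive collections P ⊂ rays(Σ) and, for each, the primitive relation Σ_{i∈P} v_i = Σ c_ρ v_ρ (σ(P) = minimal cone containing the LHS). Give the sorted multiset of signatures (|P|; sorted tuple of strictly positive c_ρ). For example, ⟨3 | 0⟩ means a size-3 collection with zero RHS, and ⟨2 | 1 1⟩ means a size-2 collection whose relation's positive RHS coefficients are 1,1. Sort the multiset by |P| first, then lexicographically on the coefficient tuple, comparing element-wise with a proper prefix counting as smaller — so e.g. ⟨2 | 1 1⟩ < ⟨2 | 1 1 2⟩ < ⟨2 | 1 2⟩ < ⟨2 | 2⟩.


11 collections generate NE(X_Σ); each relation:

  P = {1,8}:  v_{1} + v_{8} = 0 — sig = ⟨2 | 0⟩
  P = {3,4}:  v_{3} + v_{4} = 0 — sig = ⟨2 | 0⟩
  P = {5,6}:  v_{5} + v_{6} = 0 — sig = ⟨2 | 0⟩
  P = {1,5}:  v_{1} + v_{5} = v_{2} — sig = ⟨2 | 1⟩
  P = {2,6}:  v_{2} + v_{6} = v_{1} — sig = ⟨2 | 1⟩
  P = {2,8}:  v_{2} + v_{8} = v_{5} — sig = ⟨2 | 1⟩
  P = {1,7}:  v_{1} + v_{7} = v_{4} + v_{5} — sig = ⟨2 | 1 1⟩
  P = {3,7}:  v_{3} + v_{7} = v_{5} + v_{8} — sig = ⟨2 | 1 1⟩
  P = {6,7}:  v_{6} + v_{7} = v_{4} + v_{8} — sig = ⟨2 | 1 1⟩
  P = {2,7}:  v_{2} + v_{7} = v_{4} + 2·v_{5} — sig = ⟨2 | 1 2⟩
  P = {4,5,8}:  v_{4} + v_{5} + v_{8} = v_{7} — sig = ⟨3 | 1⟩

Hence PRS(X_Σ) =
    ⟨2 | 0⟩
    ⟨2 | 0⟩
    ⟨2 | 0⟩
    ⟨2 | 1⟩
    ⟨2 | 1⟩
    ⟨2 | 1⟩
    ⟨2 | 1 1⟩
    ⟨2 | 1 1⟩
    ⟨2 | 1 1⟩
    ⟨2 | 1 2⟩
    ⟨3 | 1⟩


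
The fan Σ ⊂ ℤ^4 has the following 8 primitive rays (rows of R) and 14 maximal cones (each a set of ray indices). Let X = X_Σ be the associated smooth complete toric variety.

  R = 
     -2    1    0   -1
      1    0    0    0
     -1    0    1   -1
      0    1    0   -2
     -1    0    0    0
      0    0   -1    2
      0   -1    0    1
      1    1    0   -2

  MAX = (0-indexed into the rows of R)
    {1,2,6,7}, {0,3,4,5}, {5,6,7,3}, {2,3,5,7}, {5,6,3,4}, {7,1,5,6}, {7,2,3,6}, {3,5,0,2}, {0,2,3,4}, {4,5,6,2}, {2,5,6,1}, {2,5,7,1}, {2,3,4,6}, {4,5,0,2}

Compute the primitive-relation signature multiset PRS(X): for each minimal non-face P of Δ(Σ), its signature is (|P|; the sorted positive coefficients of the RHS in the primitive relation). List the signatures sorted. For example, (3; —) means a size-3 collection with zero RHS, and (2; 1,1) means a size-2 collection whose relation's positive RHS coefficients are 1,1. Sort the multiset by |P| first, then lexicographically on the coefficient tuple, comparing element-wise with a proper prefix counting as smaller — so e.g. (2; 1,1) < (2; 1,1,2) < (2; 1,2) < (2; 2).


Δ(Σ) — 8 vertices, 9 min non-faces:

  P={1,4}:  v_{1} + v_{4} = 0  so sig = (2; —)
  P={1,3}:  v_{1} + v_{3} = v_{7}  so sig = (2; 1)
  P={4,7}:  v_{4} + v_{7} = v_{3}  so sig = (2; 1)
  P={0,1}:  v_{0} + v_{1} = v_{2} + v_{3} + v_{5}  so sig = (2; 1,1,1)
  P={0,7}:  v_{0} + v_{7} = v_{2} + 2·v_{3} + v_{5}  so sig = (2; 1,1,2)
  P={0,6}:  v_{0} + v_{6} = 2·v_{4}  so sig = (2; 2)
  P={2,5,6,7}:  v_{2} + v_{5} + v_{6} + v_{7} = 0  so sig = (4; —)
  P={2,3,4,5}:  v_{2} + v_{3} + v_{4} + v_{5} = v_{0}  so sig = (4; 1)
  P={2,3,5,6}:  v_{2} + v_{3} + v_{5} + v_{6} = v_{4}  so sig = (4; 1)

Signatures (|P|; sorted positive RHS coefficients), sorted:
    (2; —)
    (2; 1)
    (2; 1)
    (2; 1,1,1)
    (2; 1,1,2)
    (2; 2)
    (4; —)
    (4; 1)
    (4; 1)


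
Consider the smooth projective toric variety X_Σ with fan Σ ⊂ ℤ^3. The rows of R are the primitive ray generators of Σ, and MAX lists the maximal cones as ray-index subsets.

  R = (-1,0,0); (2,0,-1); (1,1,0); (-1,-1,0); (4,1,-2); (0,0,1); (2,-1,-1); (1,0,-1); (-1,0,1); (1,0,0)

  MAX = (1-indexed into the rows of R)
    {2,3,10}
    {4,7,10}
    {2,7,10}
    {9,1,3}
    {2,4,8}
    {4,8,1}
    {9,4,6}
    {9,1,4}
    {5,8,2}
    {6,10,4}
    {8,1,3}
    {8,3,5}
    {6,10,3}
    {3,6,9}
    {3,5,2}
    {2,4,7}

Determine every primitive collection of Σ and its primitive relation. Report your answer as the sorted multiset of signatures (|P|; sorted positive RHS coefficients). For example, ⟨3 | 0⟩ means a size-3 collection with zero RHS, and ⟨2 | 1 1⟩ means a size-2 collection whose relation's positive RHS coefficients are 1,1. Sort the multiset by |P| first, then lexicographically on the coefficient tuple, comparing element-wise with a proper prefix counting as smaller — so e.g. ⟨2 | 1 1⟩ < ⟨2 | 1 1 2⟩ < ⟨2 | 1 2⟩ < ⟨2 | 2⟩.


|primitive collections| = 23. Relations:

  P = {1,10}:  v_{1} + v_{10} = 0  so sig = ⟨2 | 0⟩
  P = {3,4}:  v_{3} + v_{4} = 0  so sig = ⟨2 | 0⟩
  P = {8,9}:  v_{8} + v_{9} = 0  so sig = ⟨2 | 0⟩
  P = {1,2}:  v_{1} + v_{2} = v_{8}  so sig = ⟨2 | 1⟩
  P = {1,6}:  v_{1} + v_{6} = v_{9}  so sig = ⟨2 | 1⟩
  P = {2,9}:  v_{2} + v_{9} = v_{10}  so sig = ⟨2 | 1⟩
  P = {6,8}:  v_{6} + v_{8} = v_{10}  so sig = ⟨2 | 1⟩
  P = {8,10}:  v_{8} + v_{10} = v_{2}  so sig = ⟨2 | 1⟩
  P = {9,10}:  v_{9} + v_{10} = v_{6}  so sig = ⟨2 | 1⟩
  P = {1,7}:  v_{1} + v_{7} = v_{2} + v_{4}  so sig = ⟨2 | 1 1⟩
  P = {3,7}:  v_{3} + v_{7} = v_{2} + v_{10}  so sig = ⟨2 | 1 1⟩
  P = {4,5}:  v_{4} + v_{5} = v_{2} + v_{8}  so sig = ⟨2 | 1 1⟩
  P = {5,9}:  v_{5} + v_{9} = v_{2} + v_{3}  so sig = ⟨2 | 1 1⟩
  P = {5,6}:  v_{5} + v_{6} = v_{2} + v_{3} + v_{10}  so sig = ⟨2 | 1 1 1⟩
  P = {1,5}:  v_{1} + v_{5} = v_{3} + 2·v_{8}  so sig = ⟨2 | 1 2⟩
  P = {5,10}:  v_{5} + v_{10} = 2·v_{2} + v_{3}  so sig = ⟨2 | 1 2⟩
  P = {7,8}:  v_{7} + v_{8} = 2·v_{2} + v_{4}  so sig = ⟨2 | 1 2⟩
  P = {7,9}:  v_{7} + v_{9} = v_{4} + 2·v_{10}  so sig = ⟨2 | 1 2⟩
  P = {6,7}:  v_{6} + v_{7} = v_{4} + 3·v_{10}  so sig = ⟨2 | 1 3⟩
  P = {2,6}:  v_{2} + v_{6} = 2·v_{10}  so sig = ⟨2 | 2⟩
  P = {5,7}:  v_{5} + v_{7} = 3·v_{2}  so sig = ⟨2 | 3⟩
  P = {2,3,8}:  v_{2} + v_{3} + v_{8} = v_{5}  so sig = ⟨3 | 1⟩
  P = {2,4,10}:  v_{2} + v_{4} + v_{10} = v_{7}  so sig = ⟨3 | 1⟩

Signatures (|P|; sorted positive RHS coefficients), sorted:
[⟨2 | 0⟩, ⟨2 | 0⟩, ⟨2 | 0⟩, ⟨2 | 1⟩, ⟨2 | 1⟩, ⟨2 | 1⟩, ⟨2 | 1⟩, ⟨2 | 1⟩, ⟨2 | 1⟩, ⟨2 | 1 1⟩, ⟨2 | 1 1⟩, ⟨2 | 1 1⟩, ⟨2 | 1 1⟩, ⟨2 | 1 1 1⟩, ⟨2 | 1 2⟩, ⟨2 | 1 2⟩, ⟨2 | 1 2⟩, ⟨2 | 1 2⟩, ⟨2 | 1 3⟩, ⟨2 | 2⟩, ⟨2 | 3⟩, ⟨3 | 1⟩, ⟨3 | 1⟩]


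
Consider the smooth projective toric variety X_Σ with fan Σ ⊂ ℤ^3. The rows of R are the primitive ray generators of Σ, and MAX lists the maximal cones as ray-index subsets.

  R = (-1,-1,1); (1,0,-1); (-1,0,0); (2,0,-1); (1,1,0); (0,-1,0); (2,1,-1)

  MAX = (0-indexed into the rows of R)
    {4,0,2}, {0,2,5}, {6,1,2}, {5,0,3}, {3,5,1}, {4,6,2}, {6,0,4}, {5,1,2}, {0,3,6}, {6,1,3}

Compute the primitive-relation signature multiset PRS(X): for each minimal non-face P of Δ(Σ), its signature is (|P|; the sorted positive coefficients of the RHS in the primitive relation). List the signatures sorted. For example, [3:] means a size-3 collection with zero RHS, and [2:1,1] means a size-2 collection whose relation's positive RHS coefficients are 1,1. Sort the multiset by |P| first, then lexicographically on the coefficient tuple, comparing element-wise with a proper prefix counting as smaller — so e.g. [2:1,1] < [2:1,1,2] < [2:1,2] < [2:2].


|primitive collections| = 7. Relations:

  {0,1}:  v_{0} + v_{1} = v_{5}  ⇒ sig = [2:1]
  {1,4}:  v_{1} + v_{4} = v_{6}  ⇒ sig = [2:1]
  {2,3}:  v_{2} + v_{3} = v_{1}  ⇒ sig = [2:1]
  {5,6}:  v_{5} + v_{6} = v_{3}  ⇒ sig = [2:1]
  {4,5}:  v_{4} + v_{5} = v_{0} + v_{6}  ⇒ sig = [2:1,1]
  {3,4}:  v_{3} + v_{4} = v_{0} + 2·v_{6}  ⇒ sig = [2:1,2]
  {0,2,6}:  v_{0} + v_{2} + v_{6} = 0  ⇒ sig = [3:]

Sorted signature multiset PRS(X):
    |P|=2: 6 collections, coeffs (1), (1), (1), (1), (1,1), (1,2)
    |P|=3: 1 collection, coeffs ()


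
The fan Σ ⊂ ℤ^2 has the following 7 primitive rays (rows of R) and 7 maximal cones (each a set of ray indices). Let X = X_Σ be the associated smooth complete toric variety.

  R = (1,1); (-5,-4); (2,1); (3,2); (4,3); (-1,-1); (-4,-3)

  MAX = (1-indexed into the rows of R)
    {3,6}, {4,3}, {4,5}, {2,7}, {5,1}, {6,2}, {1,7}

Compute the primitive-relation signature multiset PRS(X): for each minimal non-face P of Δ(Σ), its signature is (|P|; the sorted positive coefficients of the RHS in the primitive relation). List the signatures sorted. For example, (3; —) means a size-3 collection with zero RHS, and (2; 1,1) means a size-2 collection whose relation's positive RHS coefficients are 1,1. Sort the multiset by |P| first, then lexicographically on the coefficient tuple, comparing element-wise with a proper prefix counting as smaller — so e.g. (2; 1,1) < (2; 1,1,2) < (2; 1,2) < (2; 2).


Primitive collections (14):

  • {1,6}:  v_{1} + v_{6} = 0  →  sig = (2; —)
  • {5,7}:  v_{5} + v_{7} = 0  →  sig = (2; —)
  • {1,2}:  v_{1} + v_{2} = v_{7}  →  sig = (2; 1)
  • {1,3}:  v_{1} + v_{3} = v_{4}  →  sig = (2; 1)
  • {1,4}:  v_{1} + v_{4} = v_{5}  →  sig = (2; 1)
  • {2,5}:  v_{2} + v_{5} = v_{6}  →  sig = (2; 1)
  • {4,6}:  v_{4} + v_{6} = v_{3}  →  sig = (2; 1)
  • {4,7}:  v_{4} + v_{7} = v_{6}  →  sig = (2; 1)
  • {5,6}:  v_{5} + v_{6} = v_{4}  →  sig = (2; 1)
  • {6,7}:  v_{6} + v_{7} = v_{2}  →  sig = (2; 1)
  • {2,4}:  v_{2} + v_{4} = 2·v_{6}  →  sig = (2; 2)
  • {3,5}:  v_{3} + v_{5} = 2·v_{4}  →  sig = (2; 2)
  • {3,7}:  v_{3} + v_{7} = 2·v_{6}  →  sig = (2; 2)
  • {2,3}:  v_{2} + v_{3} = 3·v_{6}  →  sig = (2; 3)

Sorted signature multiset PRS(X):
{ (2; —) ×2,  (2; 1) ×8,  (2; 2) ×3,  (2; 3) }


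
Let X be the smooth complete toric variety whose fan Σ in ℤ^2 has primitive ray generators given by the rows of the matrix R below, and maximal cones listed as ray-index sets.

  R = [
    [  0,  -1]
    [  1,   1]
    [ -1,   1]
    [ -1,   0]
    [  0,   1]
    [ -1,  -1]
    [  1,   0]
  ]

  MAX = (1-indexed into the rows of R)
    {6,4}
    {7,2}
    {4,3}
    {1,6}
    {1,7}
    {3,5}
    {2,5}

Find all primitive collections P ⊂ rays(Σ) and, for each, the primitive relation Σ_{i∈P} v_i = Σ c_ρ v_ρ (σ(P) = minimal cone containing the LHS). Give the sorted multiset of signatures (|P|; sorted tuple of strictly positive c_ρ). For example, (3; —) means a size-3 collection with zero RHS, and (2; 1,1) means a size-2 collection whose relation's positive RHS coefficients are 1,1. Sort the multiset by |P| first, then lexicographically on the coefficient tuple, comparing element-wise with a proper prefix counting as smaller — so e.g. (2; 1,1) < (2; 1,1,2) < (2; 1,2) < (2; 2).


The 14 primitive collections of Σ (r=7, n=2):

  • {1,5}:  v_{1} + v_{5} = 0 — sig = (2; —)
  • {2,6}:  v_{2} + v_{6} = 0 — sig = (2; —)
  • {4,7}:  v_{4} + v_{7} = 0 — sig = (2; —)
  • {1,2}:  v_{1} + v_{2} = v_{7} — sig = (2; 1)
  • {1,3}:  v_{1} + v_{3} = v_{4} — sig = (2; 1)
  • {1,4}:  v_{1} + v_{4} = v_{6} — sig = (2; 1)
  • {2,4}:  v_{2} + v_{4} = v_{5} — sig = (2; 1)
  • {3,7}:  v_{3} + v_{7} = v_{5} — sig = (2; 1)
  • {4,5}:  v_{4} + v_{5} = v_{3} — sig = (2; 1)
  • {5,6}:  v_{5} + v_{6} = v_{4} — sig = (2; 1)
  • {5,7}:  v_{5} + v_{7} = v_{2} — sig = (2; 1)
  • {6,7}:  v_{6} + v_{7} = v_{1} — sig = (2; 1)
  • {2,3}:  v_{2} + v_{3} = 2·v_{5} — sig = (2; 2)
  • {3,6}:  v_{3} + v_{6} = 2·v_{4} — sig = (2; 2)

Hence PRS(X_Σ) =
    (2; —)
    (2; —)
    (2; —)
    (2; 1)
    (2; 1)
    (2; 1)
    (2; 1)
    (2; 1)
    (2; 1)
    (2; 1)
    (2; 1)
    (2; 1)
    (2; 2)
    (2; 2)


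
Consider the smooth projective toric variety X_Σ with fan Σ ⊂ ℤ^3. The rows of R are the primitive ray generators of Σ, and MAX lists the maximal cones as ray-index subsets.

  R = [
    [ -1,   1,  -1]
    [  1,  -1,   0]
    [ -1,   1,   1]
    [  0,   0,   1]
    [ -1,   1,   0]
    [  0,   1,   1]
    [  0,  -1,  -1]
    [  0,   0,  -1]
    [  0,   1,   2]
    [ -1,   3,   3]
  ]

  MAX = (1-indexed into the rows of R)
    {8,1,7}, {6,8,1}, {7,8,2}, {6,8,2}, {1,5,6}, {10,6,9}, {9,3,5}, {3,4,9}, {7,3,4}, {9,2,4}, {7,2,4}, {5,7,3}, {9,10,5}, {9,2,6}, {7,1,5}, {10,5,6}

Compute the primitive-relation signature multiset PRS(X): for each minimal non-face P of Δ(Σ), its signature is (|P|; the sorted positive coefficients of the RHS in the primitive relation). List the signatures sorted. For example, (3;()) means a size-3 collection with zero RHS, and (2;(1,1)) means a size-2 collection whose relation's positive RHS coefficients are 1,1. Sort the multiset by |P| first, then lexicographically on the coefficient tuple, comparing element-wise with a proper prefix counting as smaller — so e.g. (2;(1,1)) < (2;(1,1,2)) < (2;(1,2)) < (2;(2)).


Primitive collections (22):

  P = {2,5}:  v_{2} + v_{5} = 0  ⟹  sig = (2;())
  P = {4,8}:  v_{4} + v_{8} = 0  ⟹  sig = (2;())
  P = {6,7}:  v_{6} + v_{7} = 0  ⟹  sig = (2;())
  P = {1,2}:  v_{1} + v_{2} = v_{8}  ⟹  sig = (2;(1))
  P = {1,4}:  v_{1} + v_{4} = v_{5}  ⟹  sig = (2;(1))
  P = {2,3}:  v_{2} + v_{3} = v_{4}  ⟹  sig = (2;(1))
  P = {3,8}:  v_{3} + v_{8} = v_{5}  ⟹  sig = (2;(1))
  P = {4,5}:  v_{4} + v_{5} = v_{3}  ⟹  sig = (2;(1))
  P = {4,6}:  v_{4} + v_{6} = v_{9}  ⟹  sig = (2;(1))
  P = {5,8}:  v_{5} + v_{8} = v_{1}  ⟹  sig = (2;(1))
  P = {7,9}:  v_{7} + v_{9} = v_{4}  ⟹  sig = (2;(1))
  P = {8,9}:  v_{8} + v_{9} = v_{6}  ⟹  sig = (2;(1))
  P = {1,9}:  v_{1} + v_{9} = v_{5} + v_{6}  ⟹  sig = (2;(1,1))
  P = {2,10}:  v_{2} + v_{10} = v_{6} + v_{9}  ⟹  sig = (2;(1,1))
  P = {3,6}:  v_{3} + v_{6} = v_{5} + v_{9}  ⟹  sig = (2;(1,1))
  P = {7,10}:  v_{7} + v_{10} = v_{5} + v_{9}  ⟹  sig = (2;(1,1))
  P = {4,10}:  v_{4} + v_{10} = v_{5} + 2·v_{9}  ⟹  sig = (2;(1,2))
  P = {8,10}:  v_{8} + v_{10} = v_{5} + 2·v_{6}  ⟹  sig = (2;(1,2))
  P = {1,3}:  v_{1} + v_{3} = 2·v_{5}  ⟹  sig = (2;(2))
  P = {1,10}:  v_{1} + v_{10} = 2·v_{5} + 2·v_{6}  ⟹  sig = (2;(2,2))
  P = {3,10}:  v_{3} + v_{10} = 2·v_{5} + 2·v_{9}  ⟹  sig = (2;(2,2))
  P = {5,6,9}:  v_{5} + v_{6} + v_{9} = v_{10}  ⟹  sig = (3;(1))

Sorted signature multiset PRS(X):
{ (2;()) ×3,  (2;(1)) ×9,  (2;(1,1)) ×4,  (2;(1,2)) ×2,  (2;(2)),  (2;(2,2)) ×2,  (3;(1)) }


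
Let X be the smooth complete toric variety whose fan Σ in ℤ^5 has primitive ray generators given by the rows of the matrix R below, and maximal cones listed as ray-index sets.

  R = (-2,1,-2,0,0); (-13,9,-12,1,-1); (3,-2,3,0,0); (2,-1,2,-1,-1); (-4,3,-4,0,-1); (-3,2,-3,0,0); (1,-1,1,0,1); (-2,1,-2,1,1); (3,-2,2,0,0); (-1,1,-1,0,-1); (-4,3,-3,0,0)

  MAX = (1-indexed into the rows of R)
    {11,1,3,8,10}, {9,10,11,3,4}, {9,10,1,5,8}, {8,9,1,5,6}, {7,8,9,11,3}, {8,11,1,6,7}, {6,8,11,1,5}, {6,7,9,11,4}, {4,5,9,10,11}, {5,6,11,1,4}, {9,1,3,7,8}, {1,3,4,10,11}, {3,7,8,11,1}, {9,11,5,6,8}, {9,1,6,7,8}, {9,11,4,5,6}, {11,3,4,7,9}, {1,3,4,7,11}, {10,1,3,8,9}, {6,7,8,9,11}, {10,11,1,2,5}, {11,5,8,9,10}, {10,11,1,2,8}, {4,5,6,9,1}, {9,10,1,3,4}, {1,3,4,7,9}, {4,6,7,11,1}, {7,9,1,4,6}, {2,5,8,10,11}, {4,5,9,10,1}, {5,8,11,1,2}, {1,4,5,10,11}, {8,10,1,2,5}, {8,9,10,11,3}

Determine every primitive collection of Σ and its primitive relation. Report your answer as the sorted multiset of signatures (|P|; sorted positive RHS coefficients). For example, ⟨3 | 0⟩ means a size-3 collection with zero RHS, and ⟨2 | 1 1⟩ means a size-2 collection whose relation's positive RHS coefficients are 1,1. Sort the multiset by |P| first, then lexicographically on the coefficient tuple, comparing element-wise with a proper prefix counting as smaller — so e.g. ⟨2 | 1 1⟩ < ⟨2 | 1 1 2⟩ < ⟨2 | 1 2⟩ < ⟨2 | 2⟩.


Δ(Σ) — 11 vertices, 13 min non-faces:

  P = {3,6}:  v_{3} + v_{6} = 0  so sig = ⟨2 | 0⟩
  P = {4,8}:  v_{4} + v_{8} = 0  so sig = ⟨2 | 0⟩
  P = {7,10}:  v_{7} + v_{10} = 0  so sig = ⟨2 | 0⟩
  P = {3,5}:  v_{3} + v_{5} = v_{10}  so sig = ⟨2 | 1⟩
  P = {5,7}:  v_{5} + v_{7} = v_{6}  so sig = ⟨2 | 1⟩
  P = {6,10}:  v_{6} + v_{10} = v_{5}  so sig = ⟨2 | 1⟩
  P = {2,4}:  v_{2} + v_{4} = v_{1} + v_{5} + v_{10} + v_{11}  so sig = ⟨2 | 1 1 1 1⟩
  P = {2,7}:  v_{2} + v_{7} = v_{1} + v_{5} + v_{8} + v_{11}  so sig = ⟨2 | 1 1 1 1⟩
  P = {2,3}:  v_{2} + v_{3} = v_{1} + v_{8} + 2·v_{10} + v_{11}  so sig = ⟨2 | 1 1 1 2⟩
  P = {2,6}:  v_{2} + v_{6} = v_{1} + 2·v_{5} + v_{8} + v_{11}  so sig = ⟨2 | 1 1 1 2⟩
  P = {2,9}:  v_{2} + v_{9} = 2·v_{5} + v_{8}  so sig = ⟨2 | 1 2⟩
  P = {1,9,11}:  v_{1} + v_{9} + v_{11} = v_{6}  so sig = ⟨3 | 1⟩
  P = {1,5,8,10,11}:  v_{1} + v_{5} + v_{8} + v_{10} + v_{11} = v_{2}  so sig = ⟨5 | 1⟩

Hence PRS(X_Σ) =
    ⟨2 | 0⟩
    ⟨2 | 0⟩
    ⟨2 | 0⟩
    ⟨2 | 1⟩
    ⟨2 | 1⟩
    ⟨2 | 1⟩
    ⟨2 | 1 1 1 1⟩
    ⟨2 | 1 1 1 1⟩
    ⟨2 | 1 1 1 2⟩
    ⟨2 | 1 1 1 2⟩
    ⟨2 | 1 2⟩
    ⟨3 | 1⟩
    ⟨5 | 1⟩


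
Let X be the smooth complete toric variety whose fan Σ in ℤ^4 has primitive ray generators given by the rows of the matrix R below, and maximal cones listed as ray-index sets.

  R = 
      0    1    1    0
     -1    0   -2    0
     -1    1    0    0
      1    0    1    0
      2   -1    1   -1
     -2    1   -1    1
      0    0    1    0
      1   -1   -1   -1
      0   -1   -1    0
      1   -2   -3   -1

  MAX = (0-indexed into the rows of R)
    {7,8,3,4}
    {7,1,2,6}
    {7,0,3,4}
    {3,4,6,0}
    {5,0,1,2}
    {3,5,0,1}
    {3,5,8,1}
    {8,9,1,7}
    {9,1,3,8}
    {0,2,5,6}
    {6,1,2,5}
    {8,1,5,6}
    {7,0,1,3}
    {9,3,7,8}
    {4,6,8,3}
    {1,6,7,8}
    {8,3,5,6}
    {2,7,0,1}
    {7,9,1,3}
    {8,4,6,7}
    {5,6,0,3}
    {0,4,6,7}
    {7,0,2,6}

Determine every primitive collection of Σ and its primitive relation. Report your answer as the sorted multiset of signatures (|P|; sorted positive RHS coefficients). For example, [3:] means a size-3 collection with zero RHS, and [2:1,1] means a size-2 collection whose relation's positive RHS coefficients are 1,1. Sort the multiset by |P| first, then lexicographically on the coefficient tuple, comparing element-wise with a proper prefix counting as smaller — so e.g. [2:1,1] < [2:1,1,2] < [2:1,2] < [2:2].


|primitive collections| = 16. Relations:

  P = {0,8}:  v_{0} + v_{8} = 0  →  sig = [2:]
  P = {4,5}:  v_{4} + v_{5} = 0  →  sig = [2:]
  P = {1,4}:  v_{1} + v_{4} = v_{7}  →  sig = [2:1]
  P = {2,3}:  v_{2} + v_{3} = v_{0}  →  sig = [2:1]
  P = {5,7}:  v_{5} + v_{7} = v_{1}  →  sig = [2:1]
  P = {2,8}:  v_{2} + v_{8} = v_{1} + v_{6}  →  sig = [2:1,1]
  P = {2,9}:  v_{2} + v_{9} = v_{1} + v_{7}  →  sig = [2:1,1]
  P = {6,9}:  v_{6} + v_{9} = v_{7} + v_{8}  →  sig = [2:1,1]
  P = {0,9}:  v_{0} + v_{9} = v_{1} + v_{3} + v_{7}  →  sig = [2:1,1,1]
  P = {2,4}:  v_{2} + v_{4} = v_{0} + v_{6} + v_{7}  →  sig = [2:1,1,1]
  P = {4,9}:  v_{4} + v_{9} = v_{3} + 2·v_{7} + v_{8}  →  sig = [2:1,1,2]
  P = {5,9}:  v_{5} + v_{9} = 2·v_{1} + v_{3} + v_{8}  →  sig = [2:1,1,2]
  P = {1,3,6}:  v_{1} + v_{3} + v_{6} = 0  →  sig = [3:]
  P = {0,1,6}:  v_{0} + v_{1} + v_{6} = v_{2}  →  sig = [3:1]
  P = {3,6,7}:  v_{3} + v_{6} + v_{7} = v_{4}  →  sig = [3:1]
  P = {1,3,7,8}:  v_{1} + v_{3} + v_{7} + v_{8} = v_{9}  →  sig = [4:1]

Sorted signature multiset PRS(X):
    [2:]
    [2:]
    [2:1]
    [2:1]
    [2:1]
    [2:1,1]
    [2:1,1]
    [2:1,1]
    [2:1,1,1]
    [2:1,1,1]
    [2:1,1,2]
    [2:1,1,2]
    [3:]
    [3:1]
    [3:1]
    [4:1]


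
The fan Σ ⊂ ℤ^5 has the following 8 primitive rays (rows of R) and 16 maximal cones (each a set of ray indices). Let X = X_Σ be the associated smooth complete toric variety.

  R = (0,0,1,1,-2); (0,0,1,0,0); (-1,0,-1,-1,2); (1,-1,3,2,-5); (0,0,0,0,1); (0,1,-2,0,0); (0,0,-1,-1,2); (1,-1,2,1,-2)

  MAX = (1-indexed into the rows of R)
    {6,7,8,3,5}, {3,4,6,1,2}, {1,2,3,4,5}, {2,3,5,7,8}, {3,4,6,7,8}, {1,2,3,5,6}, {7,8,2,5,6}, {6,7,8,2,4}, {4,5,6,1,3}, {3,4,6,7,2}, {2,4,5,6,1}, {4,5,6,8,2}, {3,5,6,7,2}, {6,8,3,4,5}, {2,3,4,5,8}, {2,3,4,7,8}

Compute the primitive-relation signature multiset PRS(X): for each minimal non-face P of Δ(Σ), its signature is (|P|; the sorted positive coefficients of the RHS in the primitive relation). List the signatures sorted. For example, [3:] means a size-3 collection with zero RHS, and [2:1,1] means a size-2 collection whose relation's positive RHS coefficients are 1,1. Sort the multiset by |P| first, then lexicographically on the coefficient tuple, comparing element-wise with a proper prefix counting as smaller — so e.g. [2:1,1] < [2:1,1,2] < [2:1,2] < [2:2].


The 5 primitive collections of Σ (r=8, n=5):

  {1,7}:  v_{1} + v_{7} = 0  →  sig = [2:]
  {1,8}:  v_{1} + v_{8} = v_{4} + v_{5}  →  sig = [2:1,1]
  {4,5,7}:  v_{4} + v_{5} + v_{7} = v_{8}  →  sig = [3:1]
  {2,3,6,8}:  v_{2} + v_{3} + v_{6} + v_{8} = 0  →  sig = [4:]
  {2,3,4,5,6}:  v_{2} + v_{3} + v_{4} + v_{5} + v_{6} = v_{1}  →  sig = [5:1]

Hence PRS(X_Σ) =
    |P|=2: 2 collections, coeffs (), (1,1)
    |P|=3: 1 collection, coeffs (1)
    |P|=4: 1 collection, coeffs ()
    |P|=5: 1 collection, coeffs (1)


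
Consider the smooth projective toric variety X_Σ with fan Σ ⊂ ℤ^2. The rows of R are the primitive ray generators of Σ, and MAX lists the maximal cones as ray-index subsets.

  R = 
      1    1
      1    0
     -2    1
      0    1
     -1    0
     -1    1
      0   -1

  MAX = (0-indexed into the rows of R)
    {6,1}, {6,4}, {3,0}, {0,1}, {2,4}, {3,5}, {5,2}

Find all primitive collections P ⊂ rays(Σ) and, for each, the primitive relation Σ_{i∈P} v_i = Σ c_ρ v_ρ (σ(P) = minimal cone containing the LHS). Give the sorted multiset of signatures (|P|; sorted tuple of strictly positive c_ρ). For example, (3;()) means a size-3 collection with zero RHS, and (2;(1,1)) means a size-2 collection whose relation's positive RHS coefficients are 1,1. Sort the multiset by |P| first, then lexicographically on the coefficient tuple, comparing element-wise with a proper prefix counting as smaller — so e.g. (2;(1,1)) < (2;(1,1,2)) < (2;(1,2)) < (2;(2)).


Primitive collections (14):

  P = {1,4}:  v_{1} + v_{4} = 0 ; sig = (2;())
  P = {3,6}:  v_{3} + v_{6} = 0 ; sig = (2;())
  P = {0,4}:  v_{0} + v_{4} = v_{3} ; sig = (2;(1))
  P = {0,6}:  v_{0} + v_{6} = v_{1} ; sig = (2;(1))
  P = {1,2}:  v_{1} + v_{2} = v_{5} ; sig = (2;(1))
  P = {1,3}:  v_{1} + v_{3} = v_{0} ; sig = (2;(1))
  P = {1,5}:  v_{1} + v_{5} = v_{3} ; sig = (2;(1))
  P = {3,4}:  v_{3} + v_{4} = v_{5} ; sig = (2;(1))
  P = {4,5}:  v_{4} + v_{5} = v_{2} ; sig = (2;(1))
  P = {5,6}:  v_{5} + v_{6} = v_{4} ; sig = (2;(1))
  P = {0,2}:  v_{0} + v_{2} = v_{3} + v_{5} ; sig = (2;(1,1))
  P = {0,5}:  v_{0} + v_{5} = 2·v_{3} ; sig = (2;(2))
  P = {2,3}:  v_{2} + v_{3} = 2·v_{5} ; sig = (2;(2))
  P = {2,6}:  v_{2} + v_{6} = 2·v_{4} ; sig = (2;(2))

Hence PRS(X_Σ) =
[(2;()), (2;()), (2;(1)), (2;(1)), (2;(1)), (2;(1)), (2;(1)), (2;(1)), (2;(1)), (2;(1)), (2;(1,1)), (2;(2)), (2;(2)), (2;(2))]


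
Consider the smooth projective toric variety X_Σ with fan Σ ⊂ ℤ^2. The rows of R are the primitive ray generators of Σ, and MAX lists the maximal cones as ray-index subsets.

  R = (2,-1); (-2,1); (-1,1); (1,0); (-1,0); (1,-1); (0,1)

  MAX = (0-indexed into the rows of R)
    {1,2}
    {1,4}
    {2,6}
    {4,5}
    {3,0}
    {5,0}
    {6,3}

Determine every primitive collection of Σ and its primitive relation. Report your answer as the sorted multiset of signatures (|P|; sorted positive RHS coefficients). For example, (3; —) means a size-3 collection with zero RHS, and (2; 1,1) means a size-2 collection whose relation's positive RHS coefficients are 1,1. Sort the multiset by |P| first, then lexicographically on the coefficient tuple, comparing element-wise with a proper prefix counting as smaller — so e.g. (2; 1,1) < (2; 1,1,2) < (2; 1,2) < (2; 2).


The 14 primitive collections of Σ (r=7, n=2):

  • {0,1}:  v_{0} + v_{1} = 0 — sig = (2; —)
  • {2,5}:  v_{2} + v_{5} = 0 — sig = (2; —)
  • {3,4}:  v_{3} + v_{4} = 0 — sig = (2; —)
  • {0,2}:  v_{0} + v_{2} = v_{3} — sig = (2; 1)
  • {0,4}:  v_{0} + v_{4} = v_{5} — sig = (2; 1)
  • {1,3}:  v_{1} + v_{3} = v_{2} — sig = (2; 1)
  • {1,5}:  v_{1} + v_{5} = v_{4} — sig = (2; 1)
  • {2,3}:  v_{2} + v_{3} = v_{6} — sig = (2; 1)
  • {2,4}:  v_{2} + v_{4} = v_{1} — sig = (2; 1)
  • {3,5}:  v_{3} + v_{5} = v_{0} — sig = (2; 1)
  • {4,6}:  v_{4} + v_{6} = v_{2} — sig = (2; 1)
  • {5,6}:  v_{5} + v_{6} = v_{3} — sig = (2; 1)
  • {0,6}:  v_{0} + v_{6} = 2·v_{3} — sig = (2; 2)
  • {1,6}:  v_{1} + v_{6} = 2·v_{2} — sig = (2; 2)

Signatures (|P|; sorted positive RHS coefficients), sorted:
    (2; —)
    (2; —)
    (2; —)
    (2; 1)
    (2; 1)
    (2; 1)
    (2; 1)
    (2; 1)
    (2; 1)
    (2; 1)
    (2; 1)
    (2; 1)
    (2; 2)
    (2; 2)


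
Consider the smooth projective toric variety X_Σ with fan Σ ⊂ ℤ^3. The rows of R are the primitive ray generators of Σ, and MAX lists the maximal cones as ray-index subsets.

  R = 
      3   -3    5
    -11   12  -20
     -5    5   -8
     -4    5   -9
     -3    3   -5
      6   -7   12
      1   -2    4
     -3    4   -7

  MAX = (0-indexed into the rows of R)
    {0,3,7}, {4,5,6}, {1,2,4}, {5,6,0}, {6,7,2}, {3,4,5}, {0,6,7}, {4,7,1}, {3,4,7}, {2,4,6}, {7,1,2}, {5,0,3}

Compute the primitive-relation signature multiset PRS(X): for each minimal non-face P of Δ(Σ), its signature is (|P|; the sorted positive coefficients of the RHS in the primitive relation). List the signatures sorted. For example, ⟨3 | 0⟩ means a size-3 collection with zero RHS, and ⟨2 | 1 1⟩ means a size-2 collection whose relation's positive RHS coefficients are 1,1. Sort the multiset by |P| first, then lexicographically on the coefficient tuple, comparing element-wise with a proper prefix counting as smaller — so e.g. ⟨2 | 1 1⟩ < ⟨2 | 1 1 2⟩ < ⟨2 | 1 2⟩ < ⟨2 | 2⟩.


12 minimal non-faces of Δ(Σ) (on 8 rays):

  P={0,4}:  v_{0} + v_{4} = 0  ⟹  sig = ⟨2 | 0⟩
  P={1,5}:  v_{1} + v_{5} = v_{2}  ⟹  sig = ⟨2 | 1⟩
  P={2,5}:  v_{2} + v_{5} = v_{6}  ⟹  sig = ⟨2 | 1⟩
  P={3,6}:  v_{3} + v_{6} = v_{4}  ⟹  sig = ⟨2 | 1⟩
  P={5,7}:  v_{5} + v_{7} = v_{0}  ⟹  sig = ⟨2 | 1⟩
  P={0,1}:  v_{0} + v_{1} = v_{2} + v_{7}  ⟹  sig = ⟨2 | 1 1⟩
  P={0,2}:  v_{0} + v_{2} = v_{6} + v_{7}  ⟹  sig = ⟨2 | 1 1⟩
  P={2,3}:  v_{2} + v_{3} = 2·v_{4} + v_{7}  ⟹  sig = ⟨2 | 1 2⟩
  P={1,6}:  v_{1} + v_{6} = 2·v_{2}  ⟹  sig = ⟨2 | 2⟩
  P={1,3}:  v_{1} + v_{3} = 3·v_{4} + 2·v_{7}  ⟹  sig = ⟨2 | 2 3⟩
  P={2,4,7}:  v_{2} + v_{4} + v_{7} = v_{1}  ⟹  sig = ⟨3 | 1⟩
  P={4,6,7}:  v_{4} + v_{6} + v_{7} = v_{2}  ⟹  sig = ⟨3 | 1⟩

Hence PRS(X_Σ) =
    |P|=2: 10 collections, coeffs (), (1), (1), (1), (1), (1,1), (1,1), (1,2), (2), (2,3)
    |P|=3: 2 collections, coeffs (1), (1)


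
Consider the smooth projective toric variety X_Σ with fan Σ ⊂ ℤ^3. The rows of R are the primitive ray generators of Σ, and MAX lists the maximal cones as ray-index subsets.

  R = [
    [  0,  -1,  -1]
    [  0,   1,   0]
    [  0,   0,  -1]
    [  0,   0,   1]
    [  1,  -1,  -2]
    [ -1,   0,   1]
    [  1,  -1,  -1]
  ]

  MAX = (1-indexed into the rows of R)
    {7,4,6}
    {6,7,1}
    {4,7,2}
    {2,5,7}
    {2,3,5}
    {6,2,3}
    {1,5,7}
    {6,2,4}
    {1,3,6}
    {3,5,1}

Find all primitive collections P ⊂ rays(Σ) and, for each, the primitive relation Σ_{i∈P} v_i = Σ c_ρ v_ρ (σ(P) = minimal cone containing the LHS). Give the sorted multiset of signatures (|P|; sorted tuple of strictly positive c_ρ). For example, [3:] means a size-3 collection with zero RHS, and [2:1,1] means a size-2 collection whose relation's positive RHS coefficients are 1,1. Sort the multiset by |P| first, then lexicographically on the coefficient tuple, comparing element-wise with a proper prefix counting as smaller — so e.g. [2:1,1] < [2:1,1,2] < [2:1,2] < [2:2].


|primitive collections| = 7. Relations:

  • {3,4}:  v_{3} + v_{4} = 0  so sig = [2:]
  • {1,2}:  v_{1} + v_{2} = v_{3}  so sig = [2:1]
  • {3,7}:  v_{3} + v_{7} = v_{5}  so sig = [2:1]
  • {4,5}:  v_{4} + v_{5} = v_{7}  so sig = [2:1]
  • {5,6}:  v_{5} + v_{6} = v_{1}  so sig = [2:1]
  • {1,4}:  v_{1} + v_{4} = v_{6} + v_{7}  so sig = [2:1,1]
  • {2,6,7}:  v_{2} + v_{6} + v_{7} = 0  so sig = [3:]

Hence PRS(X_Σ) =
    [2:]
    [2:1]
    [2:1]
    [2:1]
    [2:1]
    [2:1,1]
    [3:]


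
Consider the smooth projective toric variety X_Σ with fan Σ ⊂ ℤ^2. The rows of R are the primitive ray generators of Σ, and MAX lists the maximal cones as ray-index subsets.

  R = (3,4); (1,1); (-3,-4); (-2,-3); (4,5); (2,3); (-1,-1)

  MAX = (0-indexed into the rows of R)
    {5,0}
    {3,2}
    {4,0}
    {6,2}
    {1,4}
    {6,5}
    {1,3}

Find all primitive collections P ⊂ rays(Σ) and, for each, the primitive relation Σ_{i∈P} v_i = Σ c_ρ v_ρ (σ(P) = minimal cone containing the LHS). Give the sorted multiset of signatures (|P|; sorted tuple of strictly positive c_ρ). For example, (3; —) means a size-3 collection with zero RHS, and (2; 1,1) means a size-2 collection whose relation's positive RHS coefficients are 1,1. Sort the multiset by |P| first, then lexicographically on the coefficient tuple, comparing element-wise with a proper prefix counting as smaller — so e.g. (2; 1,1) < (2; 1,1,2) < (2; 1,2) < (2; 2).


14 collections generate NE(X_Σ); each relation:

  • {0,2}:  v_{0} + v_{2} = 0 ; sig = (2; —)
  • {1,6}:  v_{1} + v_{6} = 0 ; sig = (2; —)
  • {3,5}:  v_{3} + v_{5} = 0 ; sig = (2; —)
  • {0,1}:  v_{0} + v_{1} = v_{4} ; sig = (2; 1)
  • {0,3}:  v_{0} + v_{3} = v_{1} ; sig = (2; 1)
  • {0,6}:  v_{0} + v_{6} = v_{5} ; sig = (2; 1)
  • {1,2}:  v_{1} + v_{2} = v_{3} ; sig = (2; 1)
  • {1,5}:  v_{1} + v_{5} = v_{0} ; sig = (2; 1)
  • {2,4}:  v_{2} + v_{4} = v_{1} ; sig = (2; 1)
  • {2,5}:  v_{2} + v_{5} = v_{6} ; sig = (2; 1)
  • {3,6}:  v_{3} + v_{6} = v_{2} ; sig = (2; 1)
  • {4,6}:  v_{4} + v_{6} = v_{0} ; sig = (2; 1)
  • {3,4}:  v_{3} + v_{4} = 2·v_{1} ; sig = (2; 2)
  • {4,5}:  v_{4} + v_{5} = 2·v_{0} ; sig = (2; 2)

Signatures (|P|; sorted positive RHS coefficients), sorted:
{ (2; —) ×3,  (2; 1) ×9,  (2; 2) ×2 }


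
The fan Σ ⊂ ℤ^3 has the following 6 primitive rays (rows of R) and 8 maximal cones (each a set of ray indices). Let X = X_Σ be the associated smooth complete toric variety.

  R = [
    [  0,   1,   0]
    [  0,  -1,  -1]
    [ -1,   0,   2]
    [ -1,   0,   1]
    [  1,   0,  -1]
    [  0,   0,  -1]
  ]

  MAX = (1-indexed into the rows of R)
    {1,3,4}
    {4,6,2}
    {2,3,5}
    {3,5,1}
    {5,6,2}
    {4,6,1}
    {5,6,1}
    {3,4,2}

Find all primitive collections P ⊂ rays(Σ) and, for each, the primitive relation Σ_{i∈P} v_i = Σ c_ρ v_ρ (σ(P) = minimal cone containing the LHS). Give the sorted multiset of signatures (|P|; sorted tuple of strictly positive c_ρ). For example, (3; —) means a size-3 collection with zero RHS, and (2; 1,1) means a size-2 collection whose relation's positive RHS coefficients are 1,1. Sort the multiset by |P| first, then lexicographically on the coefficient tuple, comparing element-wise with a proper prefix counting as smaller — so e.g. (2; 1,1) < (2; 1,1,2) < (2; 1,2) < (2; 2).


3 minimal non-faces of Δ(Σ) (on 6 rays):

  P={4,5}:  v_{4} + v_{5} = 0 ; sig = (2; —)
  P={1,2}:  v_{1} + v_{2} = v_{6} ; sig = (2; 1)
  P={3,6}:  v_{3} + v_{6} = v_{4} ; sig = (2; 1)

Signatures (|P|; sorted positive RHS coefficients), sorted:
    |P|=2: 3 collections, coeffs (), (1), (1)


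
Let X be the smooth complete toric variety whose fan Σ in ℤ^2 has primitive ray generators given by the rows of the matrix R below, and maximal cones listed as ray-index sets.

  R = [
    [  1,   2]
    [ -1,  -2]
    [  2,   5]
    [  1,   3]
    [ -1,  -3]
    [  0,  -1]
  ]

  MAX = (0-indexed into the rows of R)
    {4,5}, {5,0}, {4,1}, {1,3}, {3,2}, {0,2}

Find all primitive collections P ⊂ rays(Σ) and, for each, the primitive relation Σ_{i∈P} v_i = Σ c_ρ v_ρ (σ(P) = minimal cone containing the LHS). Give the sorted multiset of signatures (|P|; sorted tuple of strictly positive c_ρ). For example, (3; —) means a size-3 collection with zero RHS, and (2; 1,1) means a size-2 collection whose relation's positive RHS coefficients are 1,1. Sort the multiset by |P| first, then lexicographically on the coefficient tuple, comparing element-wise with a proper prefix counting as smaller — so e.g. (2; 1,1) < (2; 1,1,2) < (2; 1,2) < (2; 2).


Δ(Σ) — 6 vertices, 9 min non-faces:

  {0,1}:  v_{0} + v_{1} = 0  ⇒ sig = (2; —)
  {3,4}:  v_{3} + v_{4} = 0  ⇒ sig = (2; —)
  {0,3}:  v_{0} + v_{3} = v_{2}  ⇒ sig = (2; 1)
  {0,4}:  v_{0} + v_{4} = v_{5}  ⇒ sig = (2; 1)
  {1,2}:  v_{1} + v_{2} = v_{3}  ⇒ sig = (2; 1)
  {1,5}:  v_{1} + v_{5} = v_{4}  ⇒ sig = (2; 1)
  {2,4}:  v_{2} + v_{4} = v_{0}  ⇒ sig = (2; 1)
  {3,5}:  v_{3} + v_{5} = v_{0}  ⇒ sig = (2; 1)
  {2,5}:  v_{2} + v_{5} = 2·v_{0}  ⇒ sig = (2; 2)

Signatures (|P|; sorted positive RHS coefficients), sorted:
    (2; —)
    (2; —)
    (2; 1)
    (2; 1)
    (2; 1)
    (2; 1)
    (2; 1)
    (2; 1)
    (2; 2)


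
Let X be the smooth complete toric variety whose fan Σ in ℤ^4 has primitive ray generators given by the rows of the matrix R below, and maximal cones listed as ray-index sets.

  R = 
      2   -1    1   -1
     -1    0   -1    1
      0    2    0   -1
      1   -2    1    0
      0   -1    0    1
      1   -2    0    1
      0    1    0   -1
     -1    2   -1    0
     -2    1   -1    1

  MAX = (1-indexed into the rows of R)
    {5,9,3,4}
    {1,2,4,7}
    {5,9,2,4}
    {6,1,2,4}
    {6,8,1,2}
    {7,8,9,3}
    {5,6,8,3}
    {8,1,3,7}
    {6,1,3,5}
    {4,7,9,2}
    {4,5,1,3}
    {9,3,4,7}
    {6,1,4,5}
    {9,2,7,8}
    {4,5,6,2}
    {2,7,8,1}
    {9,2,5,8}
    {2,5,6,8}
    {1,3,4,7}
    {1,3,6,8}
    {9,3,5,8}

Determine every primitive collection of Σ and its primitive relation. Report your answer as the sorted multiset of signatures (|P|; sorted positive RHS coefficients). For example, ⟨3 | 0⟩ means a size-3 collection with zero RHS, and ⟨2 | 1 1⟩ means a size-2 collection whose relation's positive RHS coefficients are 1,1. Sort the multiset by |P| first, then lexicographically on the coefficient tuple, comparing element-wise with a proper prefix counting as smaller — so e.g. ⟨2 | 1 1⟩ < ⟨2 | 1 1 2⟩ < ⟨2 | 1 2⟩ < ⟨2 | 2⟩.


|primitive collections| = 9. Relations:

  • {1,9}:  v_{1} + v_{9} = 0  so sig = ⟨2 | 0⟩
  • {4,8}:  v_{4} + v_{8} = 0  so sig = ⟨2 | 0⟩
  • {5,7}:  v_{5} + v_{7} = 0  so sig = ⟨2 | 0⟩
  • {2,3}:  v_{2} + v_{3} = v_{8}  so sig = ⟨2 | 1⟩
  • {6,7}:  v_{6} + v_{7} = v_{1} + v_{2}  so sig = ⟨2 | 1 1⟩
  • {6,9}:  v_{6} + v_{9} = v_{2} + v_{5}  so sig = ⟨2 | 1 1⟩
  • {1,2,5}:  v_{1} + v_{2} + v_{5} = v_{6}  so sig = ⟨3 | 1⟩
  • {1,5,8}:  v_{1} + v_{5} + v_{8} = v_{3} + v_{6}  so sig = ⟨3 | 1 1⟩
  • {3,4,6}:  v_{3} + v_{4} + v_{6} = v_{1} + v_{5}  so sig = ⟨3 | 1 1⟩

Hence PRS(X_Σ) =
    ⟨2 | 0⟩
    ⟨2 | 0⟩
    ⟨2 | 0⟩
    ⟨2 | 1⟩
    ⟨2 | 1 1⟩
    ⟨2 | 1 1⟩
    ⟨3 | 1⟩
    ⟨3 | 1 1⟩
    ⟨3 | 1 1⟩


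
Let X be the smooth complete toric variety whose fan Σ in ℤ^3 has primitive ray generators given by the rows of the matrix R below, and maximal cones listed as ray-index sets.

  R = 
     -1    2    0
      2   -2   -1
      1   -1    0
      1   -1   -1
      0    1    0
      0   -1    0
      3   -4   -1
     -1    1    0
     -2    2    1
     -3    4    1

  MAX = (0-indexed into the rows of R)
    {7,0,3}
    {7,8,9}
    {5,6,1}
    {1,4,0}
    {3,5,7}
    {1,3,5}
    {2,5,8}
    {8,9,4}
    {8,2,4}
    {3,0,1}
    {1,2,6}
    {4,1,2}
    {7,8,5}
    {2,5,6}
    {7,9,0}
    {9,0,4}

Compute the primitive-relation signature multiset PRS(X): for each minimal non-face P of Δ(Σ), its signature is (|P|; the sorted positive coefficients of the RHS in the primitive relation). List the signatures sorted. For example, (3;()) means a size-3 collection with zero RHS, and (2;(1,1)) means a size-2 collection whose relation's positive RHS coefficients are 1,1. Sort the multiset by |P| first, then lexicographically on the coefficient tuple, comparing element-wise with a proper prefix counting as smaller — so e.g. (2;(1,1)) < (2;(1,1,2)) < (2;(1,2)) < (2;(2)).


The 22 primitive collections of Σ (r=10, n=3):

  {1,8}:  v_{1} + v_{8} = 0  →  sig = (2;())
  {2,7}:  v_{2} + v_{7} = 0  →  sig = (2;())
  {4,5}:  v_{4} + v_{5} = 0  →  sig = (2;())
  {6,9}:  v_{6} + v_{9} = 0  →  sig = (2;())
  {0,2}:  v_{0} + v_{2} = v_{4}  →  sig = (2;(1))
  {0,5}:  v_{0} + v_{5} = v_{7}  →  sig = (2;(1))
  {0,6}:  v_{0} + v_{6} = v_{1}  →  sig = (2;(1))
  {0,8}:  v_{0} + v_{8} = v_{9}  →  sig = (2;(1))
  {1,7}:  v_{1} + v_{7} = v_{3}  →  sig = (2;(1))
  {1,9}:  v_{1} + v_{9} = v_{0}  →  sig = (2;(1))
  {2,3}:  v_{2} + v_{3} = v_{1}  →  sig = (2;(1))
  {3,8}:  v_{3} + v_{8} = v_{7}  →  sig = (2;(1))
  {4,7}:  v_{4} + v_{7} = v_{0}  →  sig = (2;(1))
  {2,9}:  v_{2} + v_{9} = v_{4} + v_{8}  →  sig = (2;(1,1))
  {3,4}:  v_{3} + v_{4} = v_{0} + v_{1}  →  sig = (2;(1,1))
  {3,9}:  v_{3} + v_{9} = v_{0} + v_{7}  →  sig = (2;(1,1))
  {4,6}:  v_{4} + v_{6} = v_{1} + v_{2}  →  sig = (2;(1,1))
  {5,9}:  v_{5} + v_{9} = v_{7} + v_{8}  →  sig = (2;(1,1))
  {6,7}:  v_{6} + v_{7} = v_{1} + v_{5}  →  sig = (2;(1,1))
  {6,8}:  v_{6} + v_{8} = v_{2} + v_{5}  →  sig = (2;(1,1))
  {3,6}:  v_{3} + v_{6} = 2·v_{1} + v_{5}  →  sig = (2;(1,2))
  {1,2,5}:  v_{1} + v_{2} + v_{5} = v_{6}  →  sig = (3;(1))

so the primitive-relation signature multiset is
    |P|=2: 21 collections, coeffs (), (), (), (), (1), (1), (1), (1), (1), (1), (1), (1), (1), (1,1), (1,1), (1,1), (1,1), (1,1), (1,1), (1,1), (1,2)
    |P|=3: 1 collection, coeffs (1)


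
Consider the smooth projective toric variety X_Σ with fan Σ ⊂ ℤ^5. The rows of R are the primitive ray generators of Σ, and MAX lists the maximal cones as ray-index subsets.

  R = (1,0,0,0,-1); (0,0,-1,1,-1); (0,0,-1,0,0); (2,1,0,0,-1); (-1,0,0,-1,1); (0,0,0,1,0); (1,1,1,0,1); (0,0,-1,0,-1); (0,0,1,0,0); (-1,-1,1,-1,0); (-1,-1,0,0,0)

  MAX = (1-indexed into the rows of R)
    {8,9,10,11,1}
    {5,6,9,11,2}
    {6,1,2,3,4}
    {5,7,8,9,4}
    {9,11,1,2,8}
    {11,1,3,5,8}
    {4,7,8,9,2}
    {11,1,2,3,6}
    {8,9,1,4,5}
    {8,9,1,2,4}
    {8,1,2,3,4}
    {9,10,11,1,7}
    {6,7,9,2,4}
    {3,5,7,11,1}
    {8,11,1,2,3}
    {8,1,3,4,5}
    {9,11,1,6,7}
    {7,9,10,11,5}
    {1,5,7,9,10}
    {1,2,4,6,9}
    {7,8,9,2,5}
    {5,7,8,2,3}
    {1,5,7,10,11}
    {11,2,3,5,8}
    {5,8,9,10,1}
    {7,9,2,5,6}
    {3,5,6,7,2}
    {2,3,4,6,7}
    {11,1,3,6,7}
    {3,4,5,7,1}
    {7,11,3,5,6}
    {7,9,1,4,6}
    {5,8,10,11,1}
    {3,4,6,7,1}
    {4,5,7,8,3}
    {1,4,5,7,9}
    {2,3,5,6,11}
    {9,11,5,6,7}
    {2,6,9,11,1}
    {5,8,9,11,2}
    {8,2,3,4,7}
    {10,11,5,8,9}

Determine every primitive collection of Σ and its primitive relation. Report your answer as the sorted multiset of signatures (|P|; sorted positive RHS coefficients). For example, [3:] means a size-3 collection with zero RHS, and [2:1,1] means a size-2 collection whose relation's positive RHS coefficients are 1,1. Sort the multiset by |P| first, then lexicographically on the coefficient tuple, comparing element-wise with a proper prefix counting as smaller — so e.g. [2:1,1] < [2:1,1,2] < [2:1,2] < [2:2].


17 minimal non-faces of Δ(Σ) (on 11 rays):

  • {3,9}:  v_{3} + v_{9} = 0  ⇒ sig = [2:]
  • {4,11}:  v_{4} + v_{11} = v_{1}  ⇒ sig = [2:1]
  • {6,8}:  v_{6} + v_{8} = v_{2}  ⇒ sig = [2:1]
  • {6,10}:  v_{6} + v_{10} = v_{9} + v_{11}  ⇒ sig = [2:1,1]
  • {2,10}:  v_{2} + v_{10} = v_{8} + v_{9} + v_{11}  ⇒ sig = [2:1,1,1]
  • {3,10}:  v_{3} + v_{10} = v_{1} + v_{5} + v_{11}  ⇒ sig = [2:1,1,1]
  • {4,10}:  v_{4} + v_{10} = 2·v_{1} + v_{5} + v_{9}  ⇒ sig = [2:1,1,2]
  • {1,5,6}:  v_{1} + v_{5} + v_{6} = 0  ⇒ sig = [3:]
  • {7,8,11}:  v_{7} + v_{8} + v_{11} = 0  ⇒ sig = [3:]
  • {1,2,5}:  v_{1} + v_{2} + v_{5} = v_{8}  ⇒ sig = [3:1]
  • {1,7,8}:  v_{1} + v_{7} + v_{8} = v_{4}  ⇒ sig = [3:1]
  • {2,7,11}:  v_{2} + v_{7} + v_{11} = v_{6}  ⇒ sig = [3:1]
  • {1,2,7}:  v_{1} + v_{2} + v_{7} = v_{4} + v_{6}  ⇒ sig = [3:1,1]
  • {4,5,6}:  v_{4} + v_{5} + v_{6} = v_{7} + v_{8}  ⇒ sig = [3:1,1]
  • {7,8,10}:  v_{7} + v_{8} + v_{10} = v_{1} + v_{5} + v_{9}  ⇒ sig = [3:1,1,1]
  • {2,4,5}:  v_{2} + v_{4} + v_{5} = v_{7} + 2·v_{8}  ⇒ sig = [3:1,2]
  • {1,5,9,11}:  v_{1} + v_{5} + v_{9} + v_{11} = v_{10}  ⇒ sig = [4:1]

so the primitive-relation signature multiset is
    [2:]
    [2:1]
    [2:1]
    [2:1,1]
    [2:1,1,1]
    [2:1,1,1]
    [2:1,1,2]
    [3:]
    [3:]
    [3:1]
    [3:1]
    [3:1]
    [3:1,1]
    [3:1,1]
    [3:1,1,1]
    [3:1,2]
    [4:1]
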